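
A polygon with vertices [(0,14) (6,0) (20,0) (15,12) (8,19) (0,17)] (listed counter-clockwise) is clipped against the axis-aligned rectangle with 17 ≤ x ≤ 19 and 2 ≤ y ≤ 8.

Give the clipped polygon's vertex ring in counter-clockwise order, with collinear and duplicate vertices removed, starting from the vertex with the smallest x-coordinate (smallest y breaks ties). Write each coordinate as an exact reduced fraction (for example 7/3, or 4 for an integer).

1. After x ≥ 17: [(17,0) (20,0) (17,36/5)]
2. After x ≤ 19: [(17,0) (19,0) (19,12/5) (17,36/5)]
3. After y ≥ 2: [(17,2) (19,2) (19,12/5) (17,36/5)]
4. After y ≤ 8: [(17,2) (19,2) (19,12/5) (17,36/5)]
5. Canonical ring: [(17,2) (19,2) (19,12/5) (17,36/5)]

Clipped polygon: [(17,2) (19,2) (19,12/5) (17,36/5)]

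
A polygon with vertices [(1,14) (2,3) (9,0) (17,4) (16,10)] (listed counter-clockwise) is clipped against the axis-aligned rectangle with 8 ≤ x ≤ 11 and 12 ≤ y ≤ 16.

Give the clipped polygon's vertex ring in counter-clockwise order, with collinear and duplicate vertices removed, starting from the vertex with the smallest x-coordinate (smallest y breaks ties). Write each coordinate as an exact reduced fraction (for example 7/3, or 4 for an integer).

Clipped polygon: [(8,12) (17/2,12) (8,182/15)]

1. After x ≥ 8: [(8,182/15) (8,3/7) (9,0) (17,4) (16,10)]
2. After x ≤ 11: [(11,34/3) (8,182/15) (8,3/7) (9,0) (11,1)]
3. After y ≥ 12: [(17/2,12) (8,182/15) (8,12)]
4. After y ≤ 16: [(17/2,12) (8,182/15) (8,12)]
5. Canonical ring: [(8,12) (17/2,12) (8,182/15)]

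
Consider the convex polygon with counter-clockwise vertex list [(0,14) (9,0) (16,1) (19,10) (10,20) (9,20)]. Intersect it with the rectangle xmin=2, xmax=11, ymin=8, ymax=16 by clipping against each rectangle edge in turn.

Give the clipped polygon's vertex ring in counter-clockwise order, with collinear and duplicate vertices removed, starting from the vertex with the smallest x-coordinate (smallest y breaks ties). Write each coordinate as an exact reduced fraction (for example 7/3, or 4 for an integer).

1. After x ≥ 2: [(2,46/3) (2,98/9) (9,0) (16,1) (19,10) (10,20) (9,20)]
2. After x ≤ 11: [(2,46/3) (2,98/9) (9,0) (11,2/7) (11,170/9) (10,20) (9,20)]
3. After y ≥ 8: [(2,46/3) (2,98/9) (27/7,8) (11,8) (11,170/9) (10,20) (9,20)]
4. After y ≤ 16: [(3,16) (2,46/3) (2,98/9) (27/7,8) (11,8) (11,16)]
5. Canonical ring: [(2,98/9) (27/7,8) (11,8) (11,16) (3,16) (2,46/3)]

Clipped polygon: [(2,98/9) (27/7,8) (11,8) (11,16) (3,16) (2,46/3)]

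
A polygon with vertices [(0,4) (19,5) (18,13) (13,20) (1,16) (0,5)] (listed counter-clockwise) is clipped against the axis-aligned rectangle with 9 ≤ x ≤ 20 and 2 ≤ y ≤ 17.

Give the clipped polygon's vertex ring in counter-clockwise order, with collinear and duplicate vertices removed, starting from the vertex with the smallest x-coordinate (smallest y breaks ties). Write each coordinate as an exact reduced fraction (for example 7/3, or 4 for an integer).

Clipped polygon: [(9,85/19) (19,5) (18,13) (106/7,17) (9,17)]

1. After x ≥ 9: [(9,85/19) (19,5) (18,13) (13,20) (9,56/3)]
2. After x ≤ 20: [(9,85/19) (19,5) (18,13) (13,20) (9,56/3)]
3. After y ≥ 2: [(9,85/19) (19,5) (18,13) (13,20) (9,56/3)]
4. After y ≤ 17: [(9,17) (9,85/19) (19,5) (18,13) (106/7,17)]
5. Canonical ring: [(9,85/19) (19,5) (18,13) (106/7,17) (9,17)]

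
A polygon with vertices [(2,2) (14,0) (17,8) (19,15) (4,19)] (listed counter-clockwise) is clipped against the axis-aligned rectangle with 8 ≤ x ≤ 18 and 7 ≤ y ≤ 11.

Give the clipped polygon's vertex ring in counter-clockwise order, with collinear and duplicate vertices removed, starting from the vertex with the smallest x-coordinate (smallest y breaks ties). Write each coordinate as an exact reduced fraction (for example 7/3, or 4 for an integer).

Clipped polygon: [(8,7) (133/8,7) (17,8) (125/7,11) (8,11)]

1. After x ≥ 8: [(8,1) (14,0) (17,8) (19,15) (8,269/15)]
2. After x ≤ 18: [(8,1) (14,0) (17,8) (18,23/2) (18,229/15) (8,269/15)]
3. After y ≥ 7: [(8,7) (133/8,7) (17,8) (18,23/2) (18,229/15) (8,269/15)]
4. After y ≤ 11: [(8,11) (8,7) (133/8,7) (17,8) (125/7,11)]
5. Canonical ring: [(8,7) (133/8,7) (17,8) (125/7,11) (8,11)]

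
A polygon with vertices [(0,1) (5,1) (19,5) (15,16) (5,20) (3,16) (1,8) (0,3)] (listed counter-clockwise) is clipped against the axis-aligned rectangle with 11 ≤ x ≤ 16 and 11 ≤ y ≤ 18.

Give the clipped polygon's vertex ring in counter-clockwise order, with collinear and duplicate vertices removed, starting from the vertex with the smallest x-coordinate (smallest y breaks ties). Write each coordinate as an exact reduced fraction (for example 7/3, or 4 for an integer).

1. After x ≥ 11: [(11,19/7) (19,5) (15,16) (11,88/5)]
2. After x ≤ 16: [(11,19/7) (16,29/7) (16,53/4) (15,16) (11,88/5)]
3. After y ≥ 11: [(11,11) (16,11) (16,53/4) (15,16) (11,88/5)]
4. After y ≤ 18: [(11,11) (16,11) (16,53/4) (15,16) (11,88/5)]
5. Canonical ring: [(11,11) (16,11) (16,53/4) (15,16) (11,88/5)]

Clipped polygon: [(11,11) (16,11) (16,53/4) (15,16) (11,88/5)]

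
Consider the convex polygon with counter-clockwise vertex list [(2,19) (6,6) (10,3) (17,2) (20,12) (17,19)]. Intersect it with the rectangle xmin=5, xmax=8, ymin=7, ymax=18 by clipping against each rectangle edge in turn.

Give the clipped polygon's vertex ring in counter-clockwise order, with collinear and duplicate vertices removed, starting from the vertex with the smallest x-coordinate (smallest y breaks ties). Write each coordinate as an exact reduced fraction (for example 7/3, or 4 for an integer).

Clipped polygon: [(5,37/4) (74/13,7) (8,7) (8,18) (5,18)]

1. After x ≥ 5: [(5,19) (5,37/4) (6,6) (10,3) (17,2) (20,12) (17,19)]
2. After x ≤ 8: [(8,19) (5,19) (5,37/4) (6,6) (8,9/2)]
3. After y ≥ 7: [(8,7) (8,19) (5,19) (5,37/4) (74/13,7)]
4. After y ≤ 18: [(8,7) (8,18) (5,18) (5,37/4) (74/13,7)]
5. Canonical ring: [(5,37/4) (74/13,7) (8,7) (8,18) (5,18)]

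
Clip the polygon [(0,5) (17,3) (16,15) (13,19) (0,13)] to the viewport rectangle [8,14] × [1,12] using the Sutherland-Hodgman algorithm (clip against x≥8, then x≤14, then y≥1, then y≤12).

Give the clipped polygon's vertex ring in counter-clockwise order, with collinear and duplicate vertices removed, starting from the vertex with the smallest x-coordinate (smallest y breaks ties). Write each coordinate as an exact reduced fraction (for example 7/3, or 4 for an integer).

Clipped polygon: [(8,69/17) (14,57/17) (14,12) (8,12)]

1. After x ≥ 8: [(8,69/17) (17,3) (16,15) (13,19) (8,217/13)]
2. After x ≤ 14: [(8,69/17) (14,57/17) (14,53/3) (13,19) (8,217/13)]
3. After y ≥ 1: [(8,69/17) (14,57/17) (14,53/3) (13,19) (8,217/13)]
4. After y ≤ 12: [(8,12) (8,69/17) (14,57/17) (14,12)]
5. Canonical ring: [(8,69/17) (14,57/17) (14,12) (8,12)]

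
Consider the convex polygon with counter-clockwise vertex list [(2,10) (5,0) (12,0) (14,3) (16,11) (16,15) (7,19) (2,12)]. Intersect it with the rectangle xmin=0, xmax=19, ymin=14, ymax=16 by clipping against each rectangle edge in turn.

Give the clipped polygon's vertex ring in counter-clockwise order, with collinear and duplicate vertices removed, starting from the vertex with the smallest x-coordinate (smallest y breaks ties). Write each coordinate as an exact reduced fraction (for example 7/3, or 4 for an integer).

Clipped polygon: [(24/7,14) (16,14) (16,15) (55/4,16) (34/7,16)]

1. After x ≥ 0: [(2,10) (5,0) (12,0) (14,3) (16,11) (16,15) (7,19) (2,12)]
2. After x ≤ 19: [(2,10) (5,0) (12,0) (14,3) (16,11) (16,15) (7,19) (2,12)]
3. After y ≥ 14: [(16,14) (16,15) (7,19) (24/7,14)]
4. After y ≤ 16: [(16,14) (16,15) (55/4,16) (34/7,16) (24/7,14)]
5. Canonical ring: [(24/7,14) (16,14) (16,15) (55/4,16) (34/7,16)]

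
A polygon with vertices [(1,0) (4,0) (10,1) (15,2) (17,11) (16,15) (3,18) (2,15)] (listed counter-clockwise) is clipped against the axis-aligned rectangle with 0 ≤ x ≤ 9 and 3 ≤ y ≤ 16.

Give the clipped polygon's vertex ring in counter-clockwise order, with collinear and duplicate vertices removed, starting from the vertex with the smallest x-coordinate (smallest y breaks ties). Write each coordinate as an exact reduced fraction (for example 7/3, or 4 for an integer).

1. After x ≥ 0: [(1,0) (4,0) (10,1) (15,2) (17,11) (16,15) (3,18) (2,15)]
2. After x ≤ 9: [(1,0) (4,0) (9,5/6) (9,216/13) (3,18) (2,15)]
3. After y ≥ 3: [(6/5,3) (9,3) (9,216/13) (3,18) (2,15)]
4. After y ≤ 16: [(6/5,3) (9,3) (9,16) (7/3,16) (2,15)]
5. Canonical ring: [(6/5,3) (9,3) (9,16) (7/3,16) (2,15)]

Clipped polygon: [(6/5,3) (9,3) (9,16) (7/3,16) (2,15)]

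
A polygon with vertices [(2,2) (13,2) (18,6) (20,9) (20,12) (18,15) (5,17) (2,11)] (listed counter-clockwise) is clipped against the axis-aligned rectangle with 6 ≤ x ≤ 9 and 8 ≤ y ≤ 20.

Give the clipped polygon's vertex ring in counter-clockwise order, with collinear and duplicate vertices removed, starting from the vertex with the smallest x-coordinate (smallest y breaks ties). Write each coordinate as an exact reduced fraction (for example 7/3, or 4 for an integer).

Clipped polygon: [(6,8) (9,8) (9,213/13) (6,219/13)]

1. After x ≥ 6: [(6,2) (13,2) (18,6) (20,9) (20,12) (18,15) (6,219/13)]
2. After x ≤ 9: [(6,2) (9,2) (9,213/13) (6,219/13)]
3. After y ≥ 8: [(6,8) (9,8) (9,213/13) (6,219/13)]
4. After y ≤ 20: [(6,8) (9,8) (9,213/13) (6,219/13)]
5. Canonical ring: [(6,8) (9,8) (9,213/13) (6,219/13)]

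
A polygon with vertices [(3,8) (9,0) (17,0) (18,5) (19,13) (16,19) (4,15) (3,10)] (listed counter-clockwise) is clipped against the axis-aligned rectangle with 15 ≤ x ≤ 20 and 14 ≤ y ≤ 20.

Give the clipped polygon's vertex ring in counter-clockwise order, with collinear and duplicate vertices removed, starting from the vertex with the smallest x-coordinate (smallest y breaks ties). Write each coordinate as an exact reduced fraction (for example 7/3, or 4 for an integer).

Clipped polygon: [(15,14) (37/2,14) (16,19) (15,56/3)]

1. After x ≥ 15: [(15,0) (17,0) (18,5) (19,13) (16,19) (15,56/3)]
2. After x ≤ 20: [(15,0) (17,0) (18,5) (19,13) (16,19) (15,56/3)]
3. After y ≥ 14: [(15,14) (37/2,14) (16,19) (15,56/3)]
4. After y ≤ 20: [(15,14) (37/2,14) (16,19) (15,56/3)]
5. Canonical ring: [(15,14) (37/2,14) (16,19) (15,56/3)]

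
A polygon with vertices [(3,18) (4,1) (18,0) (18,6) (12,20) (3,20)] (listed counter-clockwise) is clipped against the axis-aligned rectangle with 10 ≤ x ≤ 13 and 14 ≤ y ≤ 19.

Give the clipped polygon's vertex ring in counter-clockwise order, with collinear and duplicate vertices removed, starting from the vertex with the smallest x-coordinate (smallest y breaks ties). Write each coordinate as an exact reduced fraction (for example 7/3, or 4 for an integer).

Clipped polygon: [(10,14) (13,14) (13,53/3) (87/7,19) (10,19)]

1. After x ≥ 10: [(10,4/7) (18,0) (18,6) (12,20) (10,20)]
2. After x ≤ 13: [(10,4/7) (13,5/14) (13,53/3) (12,20) (10,20)]
3. After y ≥ 14: [(10,14) (13,14) (13,53/3) (12,20) (10,20)]
4. After y ≤ 19: [(10,19) (10,14) (13,14) (13,53/3) (87/7,19)]
5. Canonical ring: [(10,14) (13,14) (13,53/3) (87/7,19) (10,19)]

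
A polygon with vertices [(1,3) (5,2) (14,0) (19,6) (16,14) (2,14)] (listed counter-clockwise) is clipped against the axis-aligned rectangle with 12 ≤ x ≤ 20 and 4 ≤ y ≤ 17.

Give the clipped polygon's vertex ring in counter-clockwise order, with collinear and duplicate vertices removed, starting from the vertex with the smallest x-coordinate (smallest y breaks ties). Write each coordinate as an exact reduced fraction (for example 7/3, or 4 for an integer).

Clipped polygon: [(12,4) (52/3,4) (19,6) (16,14) (12,14)]

1. After x ≥ 12: [(12,4/9) (14,0) (19,6) (16,14) (12,14)]
2. After x ≤ 20: [(12,4/9) (14,0) (19,6) (16,14) (12,14)]
3. After y ≥ 4: [(12,4) (52/3,4) (19,6) (16,14) (12,14)]
4. After y ≤ 17: [(12,4) (52/3,4) (19,6) (16,14) (12,14)]
5. Canonical ring: [(12,4) (52/3,4) (19,6) (16,14) (12,14)]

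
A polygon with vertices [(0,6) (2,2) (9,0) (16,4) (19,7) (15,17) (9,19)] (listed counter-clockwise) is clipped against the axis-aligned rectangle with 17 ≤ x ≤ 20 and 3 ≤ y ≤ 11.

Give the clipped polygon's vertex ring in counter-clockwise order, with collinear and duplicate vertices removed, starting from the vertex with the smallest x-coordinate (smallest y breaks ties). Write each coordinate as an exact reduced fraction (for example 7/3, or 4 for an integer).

1. After x ≥ 17: [(17,5) (19,7) (17,12)]
2. After x ≤ 20: [(17,5) (19,7) (17,12)]
3. After y ≥ 3: [(17,5) (19,7) (17,12)]
4. After y ≤ 11: [(17,11) (17,5) (19,7) (87/5,11)]
5. Canonical ring: [(17,5) (19,7) (87/5,11) (17,11)]

Clipped polygon: [(17,5) (19,7) (87/5,11) (17,11)]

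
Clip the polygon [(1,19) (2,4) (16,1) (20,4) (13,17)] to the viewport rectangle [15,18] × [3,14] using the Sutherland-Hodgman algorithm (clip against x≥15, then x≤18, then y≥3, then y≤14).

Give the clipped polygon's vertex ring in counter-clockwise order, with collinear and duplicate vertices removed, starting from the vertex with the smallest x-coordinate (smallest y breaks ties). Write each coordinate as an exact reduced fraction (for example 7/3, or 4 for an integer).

Clipped polygon: [(15,3) (18,3) (18,54/7) (15,93/7)]

1. After x ≥ 15: [(15,17/14) (16,1) (20,4) (15,93/7)]
2. After x ≤ 18: [(15,17/14) (16,1) (18,5/2) (18,54/7) (15,93/7)]
3. After y ≥ 3: [(15,3) (18,3) (18,54/7) (15,93/7)]
4. After y ≤ 14: [(15,3) (18,3) (18,54/7) (15,93/7)]
5. Canonical ring: [(15,3) (18,3) (18,54/7) (15,93/7)]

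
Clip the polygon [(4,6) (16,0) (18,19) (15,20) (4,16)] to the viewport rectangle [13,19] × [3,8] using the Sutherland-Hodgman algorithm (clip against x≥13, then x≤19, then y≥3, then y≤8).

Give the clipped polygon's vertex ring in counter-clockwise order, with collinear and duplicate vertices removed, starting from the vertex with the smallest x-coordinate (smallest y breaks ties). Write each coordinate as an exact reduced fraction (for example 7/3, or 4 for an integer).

1. After x ≥ 13: [(13,3/2) (16,0) (18,19) (15,20) (13,212/11)]
2. After x ≤ 19: [(13,3/2) (16,0) (18,19) (15,20) (13,212/11)]
3. After y ≥ 3: [(13,3) (310/19,3) (18,19) (15,20) (13,212/11)]
4. After y ≤ 8: [(13,8) (13,3) (310/19,3) (320/19,8)]
5. Canonical ring: [(13,3) (310/19,3) (320/19,8) (13,8)]

Clipped polygon: [(13,3) (310/19,3) (320/19,8) (13,8)]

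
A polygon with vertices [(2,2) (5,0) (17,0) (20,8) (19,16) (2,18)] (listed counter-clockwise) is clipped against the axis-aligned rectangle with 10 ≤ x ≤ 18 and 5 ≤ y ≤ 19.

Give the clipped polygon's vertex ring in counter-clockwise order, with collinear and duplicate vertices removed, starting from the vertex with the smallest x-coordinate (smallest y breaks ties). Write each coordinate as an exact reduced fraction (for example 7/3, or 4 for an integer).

1. After x ≥ 10: [(10,0) (17,0) (20,8) (19,16) (10,290/17)]
2. After x ≤ 18: [(10,0) (17,0) (18,8/3) (18,274/17) (10,290/17)]
3. After y ≥ 5: [(10,5) (18,5) (18,274/17) (10,290/17)]
4. After y ≤ 19: [(10,5) (18,5) (18,274/17) (10,290/17)]
5. Canonical ring: [(10,5) (18,5) (18,274/17) (10,290/17)]

Clipped polygon: [(10,5) (18,5) (18,274/17) (10,290/17)]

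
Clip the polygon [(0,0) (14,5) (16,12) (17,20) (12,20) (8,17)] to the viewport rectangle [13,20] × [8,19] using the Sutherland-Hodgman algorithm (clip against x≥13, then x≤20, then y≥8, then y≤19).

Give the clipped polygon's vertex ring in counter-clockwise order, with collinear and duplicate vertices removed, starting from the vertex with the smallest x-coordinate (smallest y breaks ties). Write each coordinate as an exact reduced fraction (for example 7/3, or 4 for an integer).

1. After x ≥ 13: [(13,65/14) (14,5) (16,12) (17,20) (13,20)]
2. After x ≤ 20: [(13,65/14) (14,5) (16,12) (17,20) (13,20)]
3. After y ≥ 8: [(13,8) (104/7,8) (16,12) (17,20) (13,20)]
4. After y ≤ 19: [(13,19) (13,8) (104/7,8) (16,12) (135/8,19)]
5. Canonical ring: [(13,8) (104/7,8) (16,12) (135/8,19) (13,19)]

Clipped polygon: [(13,8) (104/7,8) (16,12) (135/8,19) (13,19)]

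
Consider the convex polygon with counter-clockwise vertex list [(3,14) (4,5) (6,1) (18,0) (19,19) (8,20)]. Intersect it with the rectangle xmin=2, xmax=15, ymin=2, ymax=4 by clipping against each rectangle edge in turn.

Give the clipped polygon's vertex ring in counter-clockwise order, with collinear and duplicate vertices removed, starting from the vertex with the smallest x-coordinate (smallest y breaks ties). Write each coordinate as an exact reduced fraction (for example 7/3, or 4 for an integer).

1. After x ≥ 2: [(3,14) (4,5) (6,1) (18,0) (19,19) (8,20)]
2. After x ≤ 15: [(3,14) (4,5) (6,1) (15,1/4) (15,213/11) (8,20)]
3. After y ≥ 2: [(3,14) (4,5) (11/2,2) (15,2) (15,213/11) (8,20)]
4. After y ≤ 4: [(9/2,4) (11/2,2) (15,2) (15,4)]
5. Canonical ring: [(9/2,4) (11/2,2) (15,2) (15,4)]

Clipped polygon: [(9/2,4) (11/2,2) (15,2) (15,4)]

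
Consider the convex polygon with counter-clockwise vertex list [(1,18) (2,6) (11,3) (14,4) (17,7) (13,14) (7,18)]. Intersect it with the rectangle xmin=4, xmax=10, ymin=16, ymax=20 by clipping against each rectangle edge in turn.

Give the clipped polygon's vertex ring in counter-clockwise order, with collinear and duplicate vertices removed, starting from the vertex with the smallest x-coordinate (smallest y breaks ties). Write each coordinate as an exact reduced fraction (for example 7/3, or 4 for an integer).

1. After x ≥ 4: [(4,18) (4,16/3) (11,3) (14,4) (17,7) (13,14) (7,18)]
2. After x ≤ 10: [(4,18) (4,16/3) (10,10/3) (10,16) (7,18)]
3. After y ≥ 16: [(4,18) (4,16) (10,16) (10,16) (7,18)]
4. After y ≤ 20: [(4,18) (4,16) (10,16) (10,16) (7,18)]
5. Canonical ring: [(4,16) (10,16) (7,18) (4,18)]

Clipped polygon: [(4,16) (10,16) (7,18) (4,18)]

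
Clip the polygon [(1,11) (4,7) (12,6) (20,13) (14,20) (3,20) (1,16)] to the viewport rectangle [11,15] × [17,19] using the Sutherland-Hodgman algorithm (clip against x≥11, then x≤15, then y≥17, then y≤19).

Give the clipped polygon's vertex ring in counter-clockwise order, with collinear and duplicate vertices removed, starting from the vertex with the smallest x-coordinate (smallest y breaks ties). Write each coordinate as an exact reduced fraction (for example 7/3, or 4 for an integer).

1. After x ≥ 11: [(11,49/8) (12,6) (20,13) (14,20) (11,20)]
2. After x ≤ 15: [(11,49/8) (12,6) (15,69/8) (15,113/6) (14,20) (11,20)]
3. After y ≥ 17: [(11,17) (15,17) (15,113/6) (14,20) (11,20)]
4. After y ≤ 19: [(11,19) (11,17) (15,17) (15,113/6) (104/7,19)]
5. Canonical ring: [(11,17) (15,17) (15,113/6) (104/7,19) (11,19)]

Clipped polygon: [(11,17) (15,17) (15,113/6) (104/7,19) (11,19)]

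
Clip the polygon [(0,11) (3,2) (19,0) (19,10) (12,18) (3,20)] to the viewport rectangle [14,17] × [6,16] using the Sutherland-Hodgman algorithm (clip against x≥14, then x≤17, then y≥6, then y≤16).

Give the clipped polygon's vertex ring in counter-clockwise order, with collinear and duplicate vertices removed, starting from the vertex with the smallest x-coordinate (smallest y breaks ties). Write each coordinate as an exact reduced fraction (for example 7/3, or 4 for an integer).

Clipped polygon: [(14,6) (17,6) (17,86/7) (14,110/7)]

1. After x ≥ 14: [(14,5/8) (19,0) (19,10) (14,110/7)]
2. After x ≤ 17: [(14,5/8) (17,1/4) (17,86/7) (14,110/7)]
3. After y ≥ 6: [(14,6) (17,6) (17,86/7) (14,110/7)]
4. After y ≤ 16: [(14,6) (17,6) (17,86/7) (14,110/7)]
5. Canonical ring: [(14,6) (17,6) (17,86/7) (14,110/7)]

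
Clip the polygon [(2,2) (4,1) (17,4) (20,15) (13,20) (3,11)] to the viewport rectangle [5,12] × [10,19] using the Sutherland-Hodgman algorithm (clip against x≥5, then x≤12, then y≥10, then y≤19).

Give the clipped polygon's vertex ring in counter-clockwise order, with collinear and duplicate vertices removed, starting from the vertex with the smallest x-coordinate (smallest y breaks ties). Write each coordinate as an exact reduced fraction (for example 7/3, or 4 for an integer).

Clipped polygon: [(5,10) (12,10) (12,19) (107/9,19) (5,64/5)]

1. After x ≥ 5: [(5,16/13) (17,4) (20,15) (13,20) (5,64/5)]
2. After x ≤ 12: [(5,16/13) (12,37/13) (12,191/10) (5,64/5)]
3. After y ≥ 10: [(5,10) (12,10) (12,191/10) (5,64/5)]
4. After y ≤ 19: [(5,10) (12,10) (12,19) (107/9,19) (5,64/5)]
5. Canonical ring: [(5,10) (12,10) (12,19) (107/9,19) (5,64/5)]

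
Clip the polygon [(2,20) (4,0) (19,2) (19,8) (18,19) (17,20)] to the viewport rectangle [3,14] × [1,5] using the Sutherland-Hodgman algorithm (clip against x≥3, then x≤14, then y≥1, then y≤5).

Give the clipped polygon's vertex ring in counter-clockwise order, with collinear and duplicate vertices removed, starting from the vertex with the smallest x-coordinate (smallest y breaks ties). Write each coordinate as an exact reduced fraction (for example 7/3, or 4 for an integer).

Clipped polygon: [(7/2,5) (39/10,1) (23/2,1) (14,4/3) (14,5)]

1. After x ≥ 3: [(3,20) (3,10) (4,0) (19,2) (19,8) (18,19) (17,20)]
2. After x ≤ 14: [(14,20) (3,20) (3,10) (4,0) (14,4/3)]
3. After y ≥ 1: [(14,20) (3,20) (3,10) (39/10,1) (23/2,1) (14,4/3)]
4. After y ≤ 5: [(14,5) (7/2,5) (39/10,1) (23/2,1) (14,4/3)]
5. Canonical ring: [(7/2,5) (39/10,1) (23/2,1) (14,4/3) (14,5)]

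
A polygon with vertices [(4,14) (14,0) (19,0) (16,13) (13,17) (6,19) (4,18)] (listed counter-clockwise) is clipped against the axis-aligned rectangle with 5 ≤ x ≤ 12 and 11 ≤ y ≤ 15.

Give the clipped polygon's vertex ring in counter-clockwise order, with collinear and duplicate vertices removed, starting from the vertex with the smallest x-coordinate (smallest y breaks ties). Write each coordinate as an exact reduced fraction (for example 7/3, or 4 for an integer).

Clipped polygon: [(5,63/5) (43/7,11) (12,11) (12,15) (5,15)]

1. After x ≥ 5: [(5,63/5) (14,0) (19,0) (16,13) (13,17) (6,19) (5,37/2)]
2. After x ≤ 12: [(5,63/5) (12,14/5) (12,121/7) (6,19) (5,37/2)]
3. After y ≥ 11: [(5,63/5) (43/7,11) (12,11) (12,121/7) (6,19) (5,37/2)]
4. After y ≤ 15: [(5,15) (5,63/5) (43/7,11) (12,11) (12,15)]
5. Canonical ring: [(5,63/5) (43/7,11) (12,11) (12,15) (5,15)]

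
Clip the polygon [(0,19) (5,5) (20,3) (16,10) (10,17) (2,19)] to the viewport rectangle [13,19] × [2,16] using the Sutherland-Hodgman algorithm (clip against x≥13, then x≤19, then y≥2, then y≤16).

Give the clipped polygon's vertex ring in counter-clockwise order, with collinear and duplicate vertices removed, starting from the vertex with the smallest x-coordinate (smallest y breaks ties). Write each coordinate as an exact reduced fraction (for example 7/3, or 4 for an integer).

Clipped polygon: [(13,59/15) (19,47/15) (19,19/4) (16,10) (13,27/2)]

1. After x ≥ 13: [(13,59/15) (20,3) (16,10) (13,27/2)]
2. After x ≤ 19: [(13,59/15) (19,47/15) (19,19/4) (16,10) (13,27/2)]
3. After y ≥ 2: [(13,59/15) (19,47/15) (19,19/4) (16,10) (13,27/2)]
4. After y ≤ 16: [(13,59/15) (19,47/15) (19,19/4) (16,10) (13,27/2)]
5. Canonical ring: [(13,59/15) (19,47/15) (19,19/4) (16,10) (13,27/2)]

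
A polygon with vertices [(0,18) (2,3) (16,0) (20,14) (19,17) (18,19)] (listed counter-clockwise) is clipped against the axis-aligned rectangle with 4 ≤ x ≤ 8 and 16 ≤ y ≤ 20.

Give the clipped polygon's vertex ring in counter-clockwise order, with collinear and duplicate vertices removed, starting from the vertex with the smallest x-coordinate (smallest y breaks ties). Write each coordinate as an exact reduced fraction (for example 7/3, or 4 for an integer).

Clipped polygon: [(4,16) (8,16) (8,166/9) (4,164/9)]

1. After x ≥ 4: [(4,164/9) (4,18/7) (16,0) (20,14) (19,17) (18,19)]
2. After x ≤ 8: [(8,166/9) (4,164/9) (4,18/7) (8,12/7)]
3. After y ≥ 16: [(8,16) (8,166/9) (4,164/9) (4,16)]
4. After y ≤ 20: [(8,16) (8,166/9) (4,164/9) (4,16)]
5. Canonical ring: [(4,16) (8,16) (8,166/9) (4,164/9)]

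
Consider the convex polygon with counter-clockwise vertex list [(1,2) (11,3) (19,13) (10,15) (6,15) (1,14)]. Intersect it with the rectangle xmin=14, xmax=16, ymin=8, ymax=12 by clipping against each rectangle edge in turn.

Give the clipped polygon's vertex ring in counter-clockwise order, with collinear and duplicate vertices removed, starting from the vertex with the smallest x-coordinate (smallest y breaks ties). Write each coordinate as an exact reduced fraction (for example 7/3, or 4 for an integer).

1. After x ≥ 14: [(14,27/4) (19,13) (14,127/9)]
2. After x ≤ 16: [(14,27/4) (16,37/4) (16,41/3) (14,127/9)]
3. After y ≥ 8: [(14,8) (15,8) (16,37/4) (16,41/3) (14,127/9)]
4. After y ≤ 12: [(14,12) (14,8) (15,8) (16,37/4) (16,12)]
5. Canonical ring: [(14,8) (15,8) (16,37/4) (16,12) (14,12)]

Clipped polygon: [(14,8) (15,8) (16,37/4) (16,12) (14,12)]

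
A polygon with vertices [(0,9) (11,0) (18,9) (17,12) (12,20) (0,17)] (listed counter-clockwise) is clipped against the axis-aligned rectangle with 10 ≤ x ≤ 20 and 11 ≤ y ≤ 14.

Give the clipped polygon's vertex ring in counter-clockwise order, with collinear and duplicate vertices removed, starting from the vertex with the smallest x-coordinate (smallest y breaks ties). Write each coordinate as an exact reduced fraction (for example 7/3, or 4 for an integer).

Clipped polygon: [(10,11) (52/3,11) (17,12) (63/4,14) (10,14)]

1. After x ≥ 10: [(10,9/11) (11,0) (18,9) (17,12) (12,20) (10,39/2)]
2. After x ≤ 20: [(10,9/11) (11,0) (18,9) (17,12) (12,20) (10,39/2)]
3. After y ≥ 11: [(10,11) (52/3,11) (17,12) (12,20) (10,39/2)]
4. After y ≤ 14: [(10,14) (10,11) (52/3,11) (17,12) (63/4,14)]
5. Canonical ring: [(10,11) (52/3,11) (17,12) (63/4,14) (10,14)]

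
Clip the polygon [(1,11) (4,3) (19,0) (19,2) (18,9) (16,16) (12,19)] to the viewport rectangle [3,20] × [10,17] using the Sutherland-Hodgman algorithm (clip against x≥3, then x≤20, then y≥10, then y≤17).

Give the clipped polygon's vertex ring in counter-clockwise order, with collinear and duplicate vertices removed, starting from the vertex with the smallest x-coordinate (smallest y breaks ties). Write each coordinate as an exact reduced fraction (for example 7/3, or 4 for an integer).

1. After x ≥ 3: [(3,137/11) (3,17/3) (4,3) (19,0) (19,2) (18,9) (16,16) (12,19)]
2. After x ≤ 20: [(3,137/11) (3,17/3) (4,3) (19,0) (19,2) (18,9) (16,16) (12,19)]
3. After y ≥ 10: [(3,137/11) (3,10) (124/7,10) (16,16) (12,19)]
4. After y ≤ 17: [(37/4,17) (3,137/11) (3,10) (124/7,10) (16,16) (44/3,17)]
5. Canonical ring: [(3,10) (124/7,10) (16,16) (44/3,17) (37/4,17) (3,137/11)]

Clipped polygon: [(3,10) (124/7,10) (16,16) (44/3,17) (37/4,17) (3,137/11)]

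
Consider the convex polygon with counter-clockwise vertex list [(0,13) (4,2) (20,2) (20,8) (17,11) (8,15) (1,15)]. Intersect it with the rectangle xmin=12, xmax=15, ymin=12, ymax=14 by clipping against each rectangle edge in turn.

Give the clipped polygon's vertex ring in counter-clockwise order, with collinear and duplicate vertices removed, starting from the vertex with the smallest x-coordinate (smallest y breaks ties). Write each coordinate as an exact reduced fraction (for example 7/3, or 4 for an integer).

1. After x ≥ 12: [(12,2) (20,2) (20,8) (17,11) (12,119/9)]
2. After x ≤ 15: [(12,2) (15,2) (15,107/9) (12,119/9)]
3. After y ≥ 12: [(12,12) (59/4,12) (12,119/9)]
4. After y ≤ 14: [(12,12) (59/4,12) (12,119/9)]
5. Canonical ring: [(12,12) (59/4,12) (12,119/9)]

Clipped polygon: [(12,12) (59/4,12) (12,119/9)]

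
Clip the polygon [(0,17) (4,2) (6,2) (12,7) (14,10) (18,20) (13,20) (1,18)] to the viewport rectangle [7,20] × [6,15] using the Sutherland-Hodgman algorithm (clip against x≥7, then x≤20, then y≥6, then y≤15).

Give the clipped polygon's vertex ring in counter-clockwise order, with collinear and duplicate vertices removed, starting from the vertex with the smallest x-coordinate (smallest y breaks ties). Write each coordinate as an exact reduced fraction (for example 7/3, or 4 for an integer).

Clipped polygon: [(7,6) (54/5,6) (12,7) (14,10) (16,15) (7,15)]

1. After x ≥ 7: [(7,17/6) (12,7) (14,10) (18,20) (13,20) (7,19)]
2. After x ≤ 20: [(7,17/6) (12,7) (14,10) (18,20) (13,20) (7,19)]
3. After y ≥ 6: [(7,6) (54/5,6) (12,7) (14,10) (18,20) (13,20) (7,19)]
4. After y ≤ 15: [(7,15) (7,6) (54/5,6) (12,7) (14,10) (16,15)]
5. Canonical ring: [(7,6) (54/5,6) (12,7) (14,10) (16,15) (7,15)]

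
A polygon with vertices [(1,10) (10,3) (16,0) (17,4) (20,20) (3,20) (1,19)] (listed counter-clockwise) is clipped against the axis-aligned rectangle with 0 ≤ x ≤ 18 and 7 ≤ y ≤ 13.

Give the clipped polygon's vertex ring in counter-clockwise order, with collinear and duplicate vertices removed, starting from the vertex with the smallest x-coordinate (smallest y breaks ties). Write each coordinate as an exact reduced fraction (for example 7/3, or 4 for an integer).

1. After x ≥ 0: [(1,10) (10,3) (16,0) (17,4) (20,20) (3,20) (1,19)]
2. After x ≤ 18: [(1,10) (10,3) (16,0) (17,4) (18,28/3) (18,20) (3,20) (1,19)]
3. After y ≥ 7: [(1,10) (34/7,7) (281/16,7) (18,28/3) (18,20) (3,20) (1,19)]
4. After y ≤ 13: [(1,13) (1,10) (34/7,7) (281/16,7) (18,28/3) (18,13)]
5. Canonical ring: [(1,10) (34/7,7) (281/16,7) (18,28/3) (18,13) (1,13)]

Clipped polygon: [(1,10) (34/7,7) (281/16,7) (18,28/3) (18,13) (1,13)]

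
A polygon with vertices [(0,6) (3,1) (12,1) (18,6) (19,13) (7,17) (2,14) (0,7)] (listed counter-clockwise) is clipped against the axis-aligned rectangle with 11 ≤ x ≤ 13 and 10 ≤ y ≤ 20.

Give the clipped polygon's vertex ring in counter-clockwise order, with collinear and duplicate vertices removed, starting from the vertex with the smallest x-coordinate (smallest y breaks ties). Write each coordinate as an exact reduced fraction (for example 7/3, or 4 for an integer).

Clipped polygon: [(11,10) (13,10) (13,15) (11,47/3)]

1. After x ≥ 11: [(11,1) (12,1) (18,6) (19,13) (11,47/3)]
2. After x ≤ 13: [(11,1) (12,1) (13,11/6) (13,15) (11,47/3)]
3. After y ≥ 10: [(11,10) (13,10) (13,15) (11,47/3)]
4. After y ≤ 20: [(11,10) (13,10) (13,15) (11,47/3)]
5. Canonical ring: [(11,10) (13,10) (13,15) (11,47/3)]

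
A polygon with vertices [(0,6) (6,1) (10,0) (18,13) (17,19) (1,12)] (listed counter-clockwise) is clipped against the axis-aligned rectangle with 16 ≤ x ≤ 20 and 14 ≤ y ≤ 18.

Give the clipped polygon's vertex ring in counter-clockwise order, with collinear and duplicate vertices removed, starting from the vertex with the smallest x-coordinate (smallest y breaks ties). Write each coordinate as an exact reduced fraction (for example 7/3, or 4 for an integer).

Clipped polygon: [(16,14) (107/6,14) (103/6,18) (16,18)]

1. After x ≥ 16: [(16,39/4) (18,13) (17,19) (16,297/16)]
2. After x ≤ 20: [(16,39/4) (18,13) (17,19) (16,297/16)]
3. After y ≥ 14: [(16,14) (107/6,14) (17,19) (16,297/16)]
4. After y ≤ 18: [(16,18) (16,14) (107/6,14) (103/6,18)]
5. Canonical ring: [(16,14) (107/6,14) (103/6,18) (16,18)]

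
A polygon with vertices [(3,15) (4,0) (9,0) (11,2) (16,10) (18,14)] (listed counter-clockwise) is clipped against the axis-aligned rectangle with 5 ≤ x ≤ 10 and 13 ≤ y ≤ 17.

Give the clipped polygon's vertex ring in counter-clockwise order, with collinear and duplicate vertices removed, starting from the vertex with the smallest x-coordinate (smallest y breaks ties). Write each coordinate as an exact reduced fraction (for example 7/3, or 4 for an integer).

Clipped polygon: [(5,13) (10,13) (10,218/15) (5,223/15)]

1. After x ≥ 5: [(5,223/15) (5,0) (9,0) (11,2) (16,10) (18,14)]
2. After x ≤ 10: [(10,218/15) (5,223/15) (5,0) (9,0) (10,1)]
3. After y ≥ 13: [(10,13) (10,218/15) (5,223/15) (5,13)]
4. After y ≤ 17: [(10,13) (10,218/15) (5,223/15) (5,13)]
5. Canonical ring: [(5,13) (10,13) (10,218/15) (5,223/15)]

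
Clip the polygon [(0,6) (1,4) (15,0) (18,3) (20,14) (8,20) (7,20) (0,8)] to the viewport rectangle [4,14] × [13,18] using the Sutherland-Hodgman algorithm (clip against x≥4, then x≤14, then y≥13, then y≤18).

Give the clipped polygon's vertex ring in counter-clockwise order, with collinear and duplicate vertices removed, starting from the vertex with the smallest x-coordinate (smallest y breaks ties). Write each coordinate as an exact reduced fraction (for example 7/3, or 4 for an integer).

1. After x ≥ 4: [(4,22/7) (15,0) (18,3) (20,14) (8,20) (7,20) (4,104/7)]
2. After x ≤ 14: [(4,22/7) (14,2/7) (14,17) (8,20) (7,20) (4,104/7)]
3. After y ≥ 13: [(4,13) (14,13) (14,17) (8,20) (7,20) (4,104/7)]
4. After y ≤ 18: [(4,13) (14,13) (14,17) (12,18) (35/6,18) (4,104/7)]
5. Canonical ring: [(4,13) (14,13) (14,17) (12,18) (35/6,18) (4,104/7)]

Clipped polygon: [(4,13) (14,13) (14,17) (12,18) (35/6,18) (4,104/7)]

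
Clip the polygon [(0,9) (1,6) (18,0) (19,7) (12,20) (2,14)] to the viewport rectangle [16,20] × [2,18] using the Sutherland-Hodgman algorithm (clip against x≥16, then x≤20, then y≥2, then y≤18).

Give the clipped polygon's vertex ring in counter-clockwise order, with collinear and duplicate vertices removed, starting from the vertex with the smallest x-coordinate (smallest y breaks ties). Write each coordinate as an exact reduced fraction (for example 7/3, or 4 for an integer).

1. After x ≥ 16: [(16,12/17) (18,0) (19,7) (16,88/7)]
2. After x ≤ 20: [(16,12/17) (18,0) (19,7) (16,88/7)]
3. After y ≥ 2: [(16,2) (128/7,2) (19,7) (16,88/7)]
4. After y ≤ 18: [(16,2) (128/7,2) (19,7) (16,88/7)]
5. Canonical ring: [(16,2) (128/7,2) (19,7) (16,88/7)]

Clipped polygon: [(16,2) (128/7,2) (19,7) (16,88/7)]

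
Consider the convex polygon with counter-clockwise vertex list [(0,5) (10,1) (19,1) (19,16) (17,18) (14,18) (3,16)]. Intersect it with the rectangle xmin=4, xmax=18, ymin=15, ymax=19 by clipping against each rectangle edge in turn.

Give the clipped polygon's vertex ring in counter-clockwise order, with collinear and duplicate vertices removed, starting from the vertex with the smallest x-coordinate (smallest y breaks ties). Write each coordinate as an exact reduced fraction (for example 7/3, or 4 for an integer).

Clipped polygon: [(4,15) (18,15) (18,17) (17,18) (14,18) (4,178/11)]

1. After x ≥ 4: [(4,17/5) (10,1) (19,1) (19,16) (17,18) (14,18) (4,178/11)]
2. After x ≤ 18: [(4,17/5) (10,1) (18,1) (18,17) (17,18) (14,18) (4,178/11)]
3. After y ≥ 15: [(4,15) (18,15) (18,17) (17,18) (14,18) (4,178/11)]
4. After y ≤ 19: [(4,15) (18,15) (18,17) (17,18) (14,18) (4,178/11)]
5. Canonical ring: [(4,15) (18,15) (18,17) (17,18) (14,18) (4,178/11)]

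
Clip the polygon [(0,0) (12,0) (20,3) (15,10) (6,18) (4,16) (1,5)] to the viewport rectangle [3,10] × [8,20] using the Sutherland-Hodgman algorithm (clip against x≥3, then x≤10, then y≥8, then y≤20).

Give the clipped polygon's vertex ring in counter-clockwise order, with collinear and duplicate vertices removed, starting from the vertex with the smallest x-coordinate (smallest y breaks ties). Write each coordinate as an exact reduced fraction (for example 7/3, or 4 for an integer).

Clipped polygon: [(3,8) (10,8) (10,130/9) (6,18) (4,16) (3,37/3)]

1. After x ≥ 3: [(3,0) (12,0) (20,3) (15,10) (6,18) (4,16) (3,37/3)]
2. After x ≤ 10: [(3,0) (10,0) (10,130/9) (6,18) (4,16) (3,37/3)]
3. After y ≥ 8: [(3,8) (10,8) (10,130/9) (6,18) (4,16) (3,37/3)]
4. After y ≤ 20: [(3,8) (10,8) (10,130/9) (6,18) (4,16) (3,37/3)]
5. Canonical ring: [(3,8) (10,8) (10,130/9) (6,18) (4,16) (3,37/3)]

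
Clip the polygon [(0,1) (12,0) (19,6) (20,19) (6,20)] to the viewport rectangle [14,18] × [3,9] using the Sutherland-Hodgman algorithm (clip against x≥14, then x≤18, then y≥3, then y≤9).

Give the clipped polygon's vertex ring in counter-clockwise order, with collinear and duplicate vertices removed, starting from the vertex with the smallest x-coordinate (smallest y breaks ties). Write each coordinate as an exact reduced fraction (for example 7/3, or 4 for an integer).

1. After x ≥ 14: [(14,12/7) (19,6) (20,19) (14,136/7)]
2. After x ≤ 18: [(14,12/7) (18,36/7) (18,134/7) (14,136/7)]
3. After y ≥ 3: [(14,3) (31/2,3) (18,36/7) (18,134/7) (14,136/7)]
4. After y ≤ 9: [(14,9) (14,3) (31/2,3) (18,36/7) (18,9)]
5. Canonical ring: [(14,3) (31/2,3) (18,36/7) (18,9) (14,9)]

Clipped polygon: [(14,3) (31/2,3) (18,36/7) (18,9) (14,9)]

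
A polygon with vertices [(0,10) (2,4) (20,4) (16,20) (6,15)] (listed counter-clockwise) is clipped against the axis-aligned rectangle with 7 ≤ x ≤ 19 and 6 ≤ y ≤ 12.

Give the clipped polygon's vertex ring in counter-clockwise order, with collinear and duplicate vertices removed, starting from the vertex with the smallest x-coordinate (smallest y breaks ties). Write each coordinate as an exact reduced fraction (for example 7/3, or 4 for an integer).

1. After x ≥ 7: [(7,4) (20,4) (16,20) (7,31/2)]
2. After x ≤ 19: [(7,4) (19,4) (19,8) (16,20) (7,31/2)]
3. After y ≥ 6: [(7,6) (19,6) (19,8) (16,20) (7,31/2)]
4. After y ≤ 12: [(7,12) (7,6) (19,6) (19,8) (18,12)]
5. Canonical ring: [(7,6) (19,6) (19,8) (18,12) (7,12)]

Clipped polygon: [(7,6) (19,6) (19,8) (18,12) (7,12)]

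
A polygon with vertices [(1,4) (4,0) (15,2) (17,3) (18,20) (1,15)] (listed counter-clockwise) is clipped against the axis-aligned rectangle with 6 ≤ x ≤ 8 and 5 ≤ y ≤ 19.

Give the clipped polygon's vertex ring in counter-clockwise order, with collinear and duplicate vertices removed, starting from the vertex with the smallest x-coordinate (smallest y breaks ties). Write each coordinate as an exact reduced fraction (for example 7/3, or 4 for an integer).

1. After x ≥ 6: [(6,4/11) (15,2) (17,3) (18,20) (6,280/17)]
2. After x ≤ 8: [(6,4/11) (8,8/11) (8,290/17) (6,280/17)]
3. After y ≥ 5: [(6,5) (8,5) (8,290/17) (6,280/17)]
4. After y ≤ 19: [(6,5) (8,5) (8,290/17) (6,280/17)]
5. Canonical ring: [(6,5) (8,5) (8,290/17) (6,280/17)]

Clipped polygon: [(6,5) (8,5) (8,290/17) (6,280/17)]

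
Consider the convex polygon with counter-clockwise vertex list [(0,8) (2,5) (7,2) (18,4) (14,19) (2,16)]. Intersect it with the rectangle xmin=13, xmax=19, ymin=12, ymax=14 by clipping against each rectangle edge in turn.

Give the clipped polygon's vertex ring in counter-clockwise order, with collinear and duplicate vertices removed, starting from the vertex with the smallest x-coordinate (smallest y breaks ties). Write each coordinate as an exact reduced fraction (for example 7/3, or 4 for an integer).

Clipped polygon: [(13,12) (238/15,12) (46/3,14) (13,14)]

1. After x ≥ 13: [(13,34/11) (18,4) (14,19) (13,75/4)]
2. After x ≤ 19: [(13,34/11) (18,4) (14,19) (13,75/4)]
3. After y ≥ 12: [(13,12) (238/15,12) (14,19) (13,75/4)]
4. After y ≤ 14: [(13,14) (13,12) (238/15,12) (46/3,14)]
5. Canonical ring: [(13,12) (238/15,12) (46/3,14) (13,14)]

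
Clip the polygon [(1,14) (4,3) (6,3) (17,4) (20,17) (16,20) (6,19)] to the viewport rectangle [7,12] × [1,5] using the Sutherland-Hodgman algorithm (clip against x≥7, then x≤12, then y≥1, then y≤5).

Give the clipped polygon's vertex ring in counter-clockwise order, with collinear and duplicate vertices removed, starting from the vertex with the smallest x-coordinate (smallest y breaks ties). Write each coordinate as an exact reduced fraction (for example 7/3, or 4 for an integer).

Clipped polygon: [(7,34/11) (12,39/11) (12,5) (7,5)]

1. After x ≥ 7: [(7,34/11) (17,4) (20,17) (16,20) (7,191/10)]
2. After x ≤ 12: [(7,34/11) (12,39/11) (12,98/5) (7,191/10)]
3. After y ≥ 1: [(7,34/11) (12,39/11) (12,98/5) (7,191/10)]
4. After y ≤ 5: [(7,5) (7,34/11) (12,39/11) (12,5)]
5. Canonical ring: [(7,34/11) (12,39/11) (12,5) (7,5)]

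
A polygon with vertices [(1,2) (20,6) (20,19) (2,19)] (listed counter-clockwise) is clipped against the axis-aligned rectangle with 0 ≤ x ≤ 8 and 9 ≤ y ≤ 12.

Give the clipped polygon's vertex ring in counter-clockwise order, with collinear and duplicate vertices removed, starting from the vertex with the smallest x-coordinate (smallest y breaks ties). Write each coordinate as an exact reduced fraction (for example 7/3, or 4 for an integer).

Clipped polygon: [(24/17,9) (8,9) (8,12) (27/17,12)]

1. After x ≥ 0: [(1,2) (20,6) (20,19) (2,19)]
2. After x ≤ 8: [(1,2) (8,66/19) (8,19) (2,19)]
3. After y ≥ 9: [(24/17,9) (8,9) (8,19) (2,19)]
4. After y ≤ 12: [(27/17,12) (24/17,9) (8,9) (8,12)]
5. Canonical ring: [(24/17,9) (8,9) (8,12) (27/17,12)]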